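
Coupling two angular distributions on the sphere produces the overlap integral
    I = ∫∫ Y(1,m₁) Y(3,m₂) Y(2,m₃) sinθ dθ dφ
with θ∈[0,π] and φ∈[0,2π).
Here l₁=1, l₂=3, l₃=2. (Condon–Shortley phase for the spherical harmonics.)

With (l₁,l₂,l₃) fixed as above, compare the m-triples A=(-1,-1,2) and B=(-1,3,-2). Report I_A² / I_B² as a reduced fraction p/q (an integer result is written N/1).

Same 1,3,2: normalisation and zero-m 3j drop out of the ratio.
A: Δ: 2! 0! 4! / 7! → 1/105; sum: t=2:+1/48 = 1/48; 3j²(1 3 2; -1 -1 2) = Δ·Π!·Σ² = 1/105  (sign +1)
B: Δ: 2! 0! 4! / 7! → 1/105; sum: t=2:+1/48 = 1/48; 3j²(1 3 2; -1 3 -2) = Δ·Π!·Σ² = 1/7  (sign +1)
I_A²/I_B² = (1/105)/(1/7) = 1/15

1/15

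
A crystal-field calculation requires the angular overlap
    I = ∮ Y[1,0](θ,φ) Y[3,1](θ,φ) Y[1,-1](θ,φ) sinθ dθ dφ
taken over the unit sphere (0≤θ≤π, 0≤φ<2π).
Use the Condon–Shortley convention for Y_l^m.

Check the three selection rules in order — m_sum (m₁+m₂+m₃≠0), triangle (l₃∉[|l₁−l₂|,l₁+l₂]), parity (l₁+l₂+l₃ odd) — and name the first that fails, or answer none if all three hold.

triangle

Σmᵢ = 0  ✓
l₃∈[|l₁−l₂|,l₁+l₂]=[2,4], have l₃=1  ✗
Σlᵢ = 5 ⇒ odd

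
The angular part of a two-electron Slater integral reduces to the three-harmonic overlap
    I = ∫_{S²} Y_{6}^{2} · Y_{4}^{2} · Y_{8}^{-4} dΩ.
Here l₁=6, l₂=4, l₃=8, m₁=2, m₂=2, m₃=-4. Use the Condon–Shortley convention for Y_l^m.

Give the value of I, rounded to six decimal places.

0.115788

Rules hold: Σm=0, L=18 even, 2≤8≤10.
N = 13·9·17 = 1989
Δ = 2!·10!·6!/19! = 1/23279256
Racah Σ t=0..2: t=0:+1/1658880 t=1:−1/518400 t=2:+1/1658880 = -1/1382400
⇒ 3j(6 4 8; 0 0 0)² = 504/46189, sgn -1
Racah Σ t=0..2: t=0:+1/24883200 t=1:−1/3628800 t=2:+1/7741440 = -37/348364800
⇒ 3j(6 4 8; 2 2 -4)² = 1369/176358, sgn -1
4πI² = N·(3j₀)²·(3jₘ)² = 147852/877591
I = +1·√(0.168475/4π) = 0.11578774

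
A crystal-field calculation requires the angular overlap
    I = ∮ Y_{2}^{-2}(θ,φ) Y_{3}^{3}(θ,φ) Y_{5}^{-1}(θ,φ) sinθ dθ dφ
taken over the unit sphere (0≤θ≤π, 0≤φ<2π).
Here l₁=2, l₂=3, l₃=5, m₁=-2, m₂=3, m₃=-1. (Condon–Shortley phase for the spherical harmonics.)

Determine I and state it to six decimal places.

-0.023961

m-sum 0 ✓  L=10 even ✓  1≤5≤5 ✓
Π(2lᵢ+1) = 5×7×11 = 385
triangle coeff Δ(2,3,5) = 1/2310
Σ_t [0,0]: t=0:+1/144 = 1/144
(3j)²=10/231 [(2 3 5; 0 0 0)], sign=-1
Σ_t [0,0]: t=0:+1/17280 = 1/17280
(3j)²=1/2310 [(2 3 5; -2 3 -1)], sign=+1
⇒ 4πI² = 5/693
I = (-1)√(5/693/(4π)) = -0.02396147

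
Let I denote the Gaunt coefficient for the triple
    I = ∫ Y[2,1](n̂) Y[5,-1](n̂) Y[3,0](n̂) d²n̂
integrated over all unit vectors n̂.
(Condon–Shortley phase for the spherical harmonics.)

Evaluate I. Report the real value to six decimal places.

-0.214318

Rules hold: Σm=0, L=10 even, 3≤3≤7.
N = 5·11·7 = 385
Δ = 4!·0!·6!/11! = 1/2310
Racah Σ t=2..2: t=2:+1/144 = 1/144
⇒ 3j(2 5 3; 0 0 0)² = 10/231, sgn -1
Racah Σ t=1..1: t=1:−1/216 = -1/216
⇒ 3j(2 5 3; 1 -1 0)² = 8/231, sgn +1
4πI² = N·(3j₀)²·(3jₘ)² = 400/693
I = -1·√(0.577201/4π) = -0.21431790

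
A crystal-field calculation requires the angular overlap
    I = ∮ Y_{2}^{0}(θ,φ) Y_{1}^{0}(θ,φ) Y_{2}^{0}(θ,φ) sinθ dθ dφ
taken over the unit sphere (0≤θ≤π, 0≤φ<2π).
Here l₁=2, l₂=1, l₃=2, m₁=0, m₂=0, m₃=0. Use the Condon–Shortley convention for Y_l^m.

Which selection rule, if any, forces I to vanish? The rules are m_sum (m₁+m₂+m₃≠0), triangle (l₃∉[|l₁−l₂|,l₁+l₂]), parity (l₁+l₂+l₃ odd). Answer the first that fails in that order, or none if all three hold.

azimuthal sum: 0 + 0 + 0 = 0  ✓
1 ≤ 2 ≤ 3 (triangle on l)  ✓
L = 2 + 1 + 2 = 5 (odd)  ✗

parity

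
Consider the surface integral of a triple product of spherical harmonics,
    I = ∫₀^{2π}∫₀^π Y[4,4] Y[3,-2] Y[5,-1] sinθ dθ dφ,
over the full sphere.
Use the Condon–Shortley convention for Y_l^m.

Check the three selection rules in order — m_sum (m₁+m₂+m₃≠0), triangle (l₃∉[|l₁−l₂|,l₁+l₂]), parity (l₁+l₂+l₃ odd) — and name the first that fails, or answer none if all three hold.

m₁+m₂+m₃ = 4 − 2 − 1 = 1  ✗
triangle: |4−3|=1 ≤ l₃=5 ≤ 4+3=7
parity: l₁+l₂+l₃ = 12 is even

m_sum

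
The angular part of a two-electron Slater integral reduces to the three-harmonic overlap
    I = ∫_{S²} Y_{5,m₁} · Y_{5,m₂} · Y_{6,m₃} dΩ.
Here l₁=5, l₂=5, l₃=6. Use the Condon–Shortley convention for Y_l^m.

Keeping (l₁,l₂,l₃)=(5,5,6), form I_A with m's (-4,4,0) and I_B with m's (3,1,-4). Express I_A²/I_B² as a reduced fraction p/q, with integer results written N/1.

768/169

l's match ⇒ only the (l;m) 3-j factors differ between A and B.
A: triangle coeff Δ(5,5,6) = 1/28588560; Σ_t [3,4]: t=3:−1/3110400 t=4:+1/345600 = 1/388800; (3j)²=192/12155 [(5 5 6; -4 4 0)], sign=+1
B: triangle coeff Δ(5,5,6) = 1/28588560; Σ_t [0,2]: t=0:+1/829440 t=1:−1/86400 t=2:+1/138240 = -13/4147200; (3j)²=13/3740 [(5 5 6; 3 1 -4)], sign=-1
I_A²/I_B² = (192/12155)/(13/3740) = 768/169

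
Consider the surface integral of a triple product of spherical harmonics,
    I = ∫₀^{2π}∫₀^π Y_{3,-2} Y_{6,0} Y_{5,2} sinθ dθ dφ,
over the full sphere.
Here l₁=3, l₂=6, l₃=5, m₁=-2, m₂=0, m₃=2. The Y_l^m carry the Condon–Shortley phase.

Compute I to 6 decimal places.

-0.165130

Checks pass: Σm=0; 14 even; l₃=5∈[3,9].
(2·3+1)(2·6+1)(2·5+1) = 1001
Δ: 4! 2! 8! / 15! → 1/675675
sum: t=1:−1/8640 t=2:+1/2304 t=3:−1/8640 = 7/34560
3j²(3 6 5; 0 0 0) = Δ·Π!·Σ² = 7/429  (sign -1)
sum: t=3:−1/8640 t=4:+1/34560 = -1/11520
3j²(3 6 5; -2 0 2) = Δ·Π!·Σ² = 3/143  (sign +1)
combine: 4πI² = 1001·7/429·3/143 = 49/143
take √, sign -1: I = -0.16512966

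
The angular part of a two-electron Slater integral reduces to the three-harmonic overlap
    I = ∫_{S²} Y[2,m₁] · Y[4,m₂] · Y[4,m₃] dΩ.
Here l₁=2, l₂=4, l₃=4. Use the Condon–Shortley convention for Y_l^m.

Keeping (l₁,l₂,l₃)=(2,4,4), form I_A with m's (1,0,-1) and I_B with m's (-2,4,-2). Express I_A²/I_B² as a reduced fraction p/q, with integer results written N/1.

5/28

l's match ⇒ only the (l;m) 3-j factors differ between A and B.
A: triangle coeff Δ(2,4,4) = 1/13860; Σ_t [0,1]: t=0:+1/96 t=1:−1/72 = -1/288; (3j)²=1/462 [(2 4 4; 1 0 -1)], sign=+1
B: triangle coeff Δ(2,4,4) = 1/13860; Σ_t [2,2]: t=2:+1/2880 = 1/2880; (3j)²=2/165 [(2 4 4; -2 4 -2)], sign=+1
I_A²/I_B² = (1/462)/(2/165) = 5/28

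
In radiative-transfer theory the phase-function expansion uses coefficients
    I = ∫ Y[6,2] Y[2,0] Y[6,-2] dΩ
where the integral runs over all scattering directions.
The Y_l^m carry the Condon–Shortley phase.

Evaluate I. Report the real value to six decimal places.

0.114688

Checks pass: Σm=0; 14 even; l₃=6∈[4,8].
(2·6+1)(2·2+1)(2·6+1) = 845
Δ: 2! 10! 2! / 15! → 1/90090
sum: t=0:+1/69120 t=1:−1/14400 t=2:+1/69120 = -7/172800
3j²(6 2 6; 0 0 0) = Δ·Π!·Σ² = 14/715  (sign -1)
sum: t=0:+1/69120 t=1:−1/30240 t=2:+1/322560 = -1/64512
3j²(6 2 6; 2 0 -2) = Δ·Π!·Σ² = 10/1001  (sign -1)
combine: 4πI² = 845·14/715·10/1001 = 20/121
take √, sign +1: I = 0.11468784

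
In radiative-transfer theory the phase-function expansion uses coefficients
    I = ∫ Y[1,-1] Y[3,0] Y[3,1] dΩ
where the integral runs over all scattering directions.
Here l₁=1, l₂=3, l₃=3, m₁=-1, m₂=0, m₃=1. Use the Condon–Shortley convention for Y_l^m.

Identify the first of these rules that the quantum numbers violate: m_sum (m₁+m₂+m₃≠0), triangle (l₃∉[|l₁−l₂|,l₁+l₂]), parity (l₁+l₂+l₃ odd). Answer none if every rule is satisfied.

parity

Σmᵢ = 0  ✓
l₃∈[|l₁−l₂|,l₁+l₂]=[2,4], have l₃=3  ✓
Σlᵢ = 7 ⇒ odd  ✗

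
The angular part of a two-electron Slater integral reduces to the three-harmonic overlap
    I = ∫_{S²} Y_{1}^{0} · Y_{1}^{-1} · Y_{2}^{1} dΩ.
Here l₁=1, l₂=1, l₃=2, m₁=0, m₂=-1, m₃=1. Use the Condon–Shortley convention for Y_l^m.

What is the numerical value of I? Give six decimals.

Rules hold: Σm=0, L=4 even, 0≤2≤2.
N = 3·3·5 = 45
Δ = 0!·2!·2!/5! = 1/30
Racah Σ t=0..0: t=0:+1/1 = 1/1
⇒ 3j(1 1 2; 0 0 0)² = 2/15, sgn +1
Racah Σ t=0..0: t=0:+1/2 = 1/2
⇒ 3j(1 1 2; 0 -1 1)² = 1/10, sgn -1
4πI² = N·(3j₀)²·(3jₘ)² = 3/5
I = -1·√(0.6/4π) = -0.21850969

-0.218510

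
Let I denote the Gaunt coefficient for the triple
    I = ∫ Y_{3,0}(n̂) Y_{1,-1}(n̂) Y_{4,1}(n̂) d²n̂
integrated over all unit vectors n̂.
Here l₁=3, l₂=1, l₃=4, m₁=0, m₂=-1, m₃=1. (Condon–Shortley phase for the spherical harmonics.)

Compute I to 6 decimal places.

-0.194664

Checks pass: Σm=0; 8 even; l₃=4∈[2,4].
(2·3+1)(2·1+1)(2·4+1) = 189
Δ: 0! 6! 2! / 9! → 1/252
sum: t=0:+1/36 = 1/36
3j²(3 1 4; 0 0 0) = Δ·Π!·Σ² = 4/63  (sign +1)
sum: t=0:+1/72 = 1/72
3j²(3 1 4; 0 -1 1) = Δ·Π!·Σ² = 5/126  (sign -1)
combine: 4πI² = 189·4/63·5/126 = 10/21
take √, sign -1: I = -0.19466390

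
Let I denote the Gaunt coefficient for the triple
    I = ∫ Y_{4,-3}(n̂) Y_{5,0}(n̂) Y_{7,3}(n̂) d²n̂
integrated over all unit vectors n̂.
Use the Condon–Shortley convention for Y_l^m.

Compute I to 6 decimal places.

0.133348

Checks pass: Σm=0; 16 even; l₃=7∈[1,9].
(2·4+1)(2·5+1)(2·7+1) = 1485
Δ: 2! 6! 8! / 17! → 1/6126120
sum: t=0:+1/69120 t=1:−1/20736 t=2:+1/69120 = -1/51840
3j²(4 5 7; 0 0 0) = Δ·Π!·Σ² = 280/21879  (sign +1)
sum: t=1:−1/414720 t=2:+1/172800 = 7/2073600
3j²(4 5 7; -3 0 3) = Δ·Π!·Σ² = 343/29172  (sign +1)
combine: 4πI² = 1485·280/21879·343/29172 = 120050/537251
take √, sign +1: I = 0.13334832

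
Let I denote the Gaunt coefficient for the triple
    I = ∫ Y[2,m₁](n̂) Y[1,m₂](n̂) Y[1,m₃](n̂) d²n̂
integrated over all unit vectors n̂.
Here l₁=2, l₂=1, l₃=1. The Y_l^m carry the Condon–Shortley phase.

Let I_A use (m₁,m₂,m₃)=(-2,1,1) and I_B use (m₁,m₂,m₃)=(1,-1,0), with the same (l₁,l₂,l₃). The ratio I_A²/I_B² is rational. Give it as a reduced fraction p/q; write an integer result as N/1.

Same 2,1,1: normalisation and zero-m 3j drop out of the ratio.
A: Δ: 2! 2! 0! / 5! → 1/30; sum: t=2:+1/4 = 1/4; 3j²(2 1 1; -2 1 1) = Δ·Π!·Σ² = 1/5  (sign +1)
B: Δ: 2! 2! 0! / 5! → 1/30; sum: t=0:+1/2 = 1/2; 3j²(2 1 1; 1 -1 0) = Δ·Π!·Σ² = 1/10  (sign -1)
I_A²/I_B² = (1/5)/(1/10) = 2/1

2/1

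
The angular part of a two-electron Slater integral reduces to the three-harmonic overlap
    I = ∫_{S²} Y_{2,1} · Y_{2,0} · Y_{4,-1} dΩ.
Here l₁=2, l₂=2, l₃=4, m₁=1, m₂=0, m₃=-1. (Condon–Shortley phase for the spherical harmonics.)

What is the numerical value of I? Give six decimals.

Rules hold: Σm=0, L=8 even, 0≤4≤4.
N = 5·5·9 = 225
Δ = 0!·4!·4!/9! = 1/630
Racah Σ t=0..0: t=0:+1/16 = 1/16
⇒ 3j(2 2 4; 0 0 0)² = 2/35, sgn +1
Racah Σ t=0..0: t=0:+1/24 = 1/24
⇒ 3j(2 2 4; 1 0 -1)² = 1/21, sgn -1
4πI² = N·(3j₀)²·(3jₘ)² = 30/49
I = -1·√(0.612245/4π) = -0.22072812

-0.220728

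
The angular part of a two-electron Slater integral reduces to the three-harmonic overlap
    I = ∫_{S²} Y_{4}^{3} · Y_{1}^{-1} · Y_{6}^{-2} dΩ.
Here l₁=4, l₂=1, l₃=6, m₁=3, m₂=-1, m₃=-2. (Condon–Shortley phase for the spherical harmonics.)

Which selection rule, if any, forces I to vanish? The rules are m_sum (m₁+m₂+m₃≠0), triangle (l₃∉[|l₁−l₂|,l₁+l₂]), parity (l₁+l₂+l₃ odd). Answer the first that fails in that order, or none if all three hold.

triangle

Σmᵢ = 0  ✓
l₃∈[|l₁−l₂|,l₁+l₂]=[3,5], have l₃=6  ✗
Σlᵢ = 11 ⇒ odd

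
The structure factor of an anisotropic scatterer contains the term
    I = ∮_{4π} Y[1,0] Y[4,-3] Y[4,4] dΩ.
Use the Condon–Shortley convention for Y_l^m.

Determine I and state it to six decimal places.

0.000000

0 − 3 + 4 = 1 ≠ 0: azimuthal integral kills it; I = 0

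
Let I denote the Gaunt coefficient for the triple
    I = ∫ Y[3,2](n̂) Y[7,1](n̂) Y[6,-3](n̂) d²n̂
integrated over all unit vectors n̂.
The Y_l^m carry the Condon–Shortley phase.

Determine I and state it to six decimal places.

0.167202

Rules hold: Σm=0, L=16 even, 4≤6≤10.
N = 7·15·13 = 1365
Δ = 4!·2!·10!/17! = 1/2042040
Racah Σ t=1..3: t=1:−1/207360 t=2:+1/57600 t=3:−1/207360 = 1/129600
⇒ 3j(3 7 6; 0 0 0)² = 168/12155, sgn +1
Racah Σ t=0..1: t=0:+1/1935360 t=1:−1/362880 = -13/5806080
⇒ 3j(3 7 6; 2 1 -3)² = 195/10472, sgn +1
4πI² = N·(3j₀)²·(3jₘ)² = 12285/34969
I = +1·√(0.351311/4π) = 0.16720184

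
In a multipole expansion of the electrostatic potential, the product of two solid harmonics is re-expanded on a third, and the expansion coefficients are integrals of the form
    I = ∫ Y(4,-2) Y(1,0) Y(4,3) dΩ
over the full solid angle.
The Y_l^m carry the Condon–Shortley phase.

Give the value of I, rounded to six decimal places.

0.000000

m-sum = -2 + 0 + 3 = 1 ≠ 0 ⇒ I = 0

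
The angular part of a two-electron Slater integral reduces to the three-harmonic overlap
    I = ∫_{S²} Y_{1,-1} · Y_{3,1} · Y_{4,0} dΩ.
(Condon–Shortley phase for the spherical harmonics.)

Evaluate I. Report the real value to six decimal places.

0.150786

Checks pass: Σm=0; 8 even; l₃=4∈[2,4].
(2·1+1)(2·3+1)(2·4+1) = 189
Δ: 0! 2! 6! / 9! → 1/252
sum: t=0:+1/36 = 1/36
3j²(1 3 4; 0 0 0) = Δ·Π!·Σ² = 4/63  (sign +1)
sum: t=0:+1/96 = 1/96
3j²(1 3 4; -1 1 0) = Δ·Π!·Σ² = 1/42  (sign +1)
combine: 4πI² = 189·4/63·1/42 = 2/7
take √, sign +1: I = 0.15078601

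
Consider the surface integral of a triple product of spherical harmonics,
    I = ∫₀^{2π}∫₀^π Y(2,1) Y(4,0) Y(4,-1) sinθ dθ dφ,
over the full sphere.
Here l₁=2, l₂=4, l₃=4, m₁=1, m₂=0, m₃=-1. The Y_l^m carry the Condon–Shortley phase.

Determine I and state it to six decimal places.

Rules hold: Σm=0, L=10 even, 2≤4≤6.
N = 5·9·9 = 405
Δ = 2!·2!·6!/11! = 1/13860
Racah Σ t=0..2: t=0:+1/192 t=1:−1/36 t=2:+1/192 = -5/288
⇒ 3j(2 4 4; 0 0 0)² = 20/693, sgn -1
Racah Σ t=0..1: t=0:+1/96 t=1:−1/72 = -1/288
⇒ 3j(2 4 4; 1 0 -1)² = 1/462, sgn +1
4πI² = N·(3j₀)²·(3jₘ)² = 150/5929
I = -1·√(0.0252994/4π) = -0.04486937

-0.044869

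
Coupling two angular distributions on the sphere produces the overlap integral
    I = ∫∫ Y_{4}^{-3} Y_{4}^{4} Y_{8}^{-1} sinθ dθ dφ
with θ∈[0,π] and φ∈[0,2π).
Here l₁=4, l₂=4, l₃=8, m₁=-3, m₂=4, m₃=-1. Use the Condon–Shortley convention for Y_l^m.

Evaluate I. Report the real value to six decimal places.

-0.010047

m-sum 0 ✓  L=16 even ✓  0≤8≤8 ✓
Π(2lᵢ+1) = 9×9×17 = 1377
triangle coeff Δ(4,4,8) = 1/218790
Σ_t [0,0]: t=0:+1/331776 = 1/331776
(3j)²=490/21879 [(4 4 8; 0 0 0)], sign=+1
Σ_t [0,0]: t=0:+1/203212800 = 1/203212800
(3j)²=1/24310 [(4 4 8; -3 4 -1)], sign=-1
⇒ 4πI² = 441/347633
I = (-1)√(441/347633/(4π)) = -0.01004740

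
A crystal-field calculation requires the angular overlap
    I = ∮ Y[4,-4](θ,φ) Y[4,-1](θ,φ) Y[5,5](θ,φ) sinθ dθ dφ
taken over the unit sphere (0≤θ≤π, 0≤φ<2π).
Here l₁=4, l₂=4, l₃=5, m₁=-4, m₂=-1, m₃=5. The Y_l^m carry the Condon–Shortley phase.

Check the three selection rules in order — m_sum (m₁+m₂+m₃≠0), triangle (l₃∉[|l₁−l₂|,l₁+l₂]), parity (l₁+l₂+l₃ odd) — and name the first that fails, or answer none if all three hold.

parity

m₁+m₂+m₃ = -4 − 1 + 5 = 0  ✓
triangle: |4−4|=0 ≤ l₃=5 ≤ 4+4=8  ✓
parity: l₁+l₂+l₃ = 13 is odd  ✗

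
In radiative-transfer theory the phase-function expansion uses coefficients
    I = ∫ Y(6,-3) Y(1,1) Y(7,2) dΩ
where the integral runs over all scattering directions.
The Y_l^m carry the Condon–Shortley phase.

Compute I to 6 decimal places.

0.110647

m-sum 0 ✓  L=14 even ✓  5≤7≤7 ✓
Π(2lᵢ+1) = 13×3×15 = 585
triangle coeff Δ(6,1,7) = 1/1365
Σ_t [0,0]: t=0:+1/518400 = 1/518400
(3j)²=7/195 [(6 1 7; 0 0 0)], sign=-1
Σ_t [0,0]: t=0:+1/4354560 = 1/4354560
(3j)²=2/273 [(6 1 7; -3 1 2)], sign=-1
⇒ 4πI² = 2/13
I = (+1)√(2/13/(4π)) = 0.11064668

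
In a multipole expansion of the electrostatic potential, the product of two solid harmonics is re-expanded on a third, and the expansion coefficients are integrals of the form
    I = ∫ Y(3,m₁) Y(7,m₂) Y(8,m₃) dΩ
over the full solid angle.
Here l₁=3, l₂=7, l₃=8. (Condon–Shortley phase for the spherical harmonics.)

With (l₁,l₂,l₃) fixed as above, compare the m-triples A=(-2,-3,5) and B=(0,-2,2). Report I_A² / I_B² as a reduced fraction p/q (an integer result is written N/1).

Shared (l₁,l₂,l₃)=(3,7,8): N and (l;000)² cancel in I_A²/I_B².
A: Δ = 2!·4!·12!/19! = 1/5290740; Racah Σ t=1..2: t=1:−1/52254720 t=2:+1/87091200 = -1/130636800; ⇒ 3j(3 7 8; -2 -3 5)² = 88/20349, sgn +1
B: Δ = 2!·4!·12!/19! = 1/5290740; Racah Σ t=0..2: t=0:+1/7257600 t=1:−1/3870720 t=2:+1/26127360 = -43/522547200; ⇒ 3j(3 7 8; 0 -2 2)² = 1849/352716, sgn -1
I_A²/I_B² = (88/20349)/(1849/352716) = 4576/5547

4576/5547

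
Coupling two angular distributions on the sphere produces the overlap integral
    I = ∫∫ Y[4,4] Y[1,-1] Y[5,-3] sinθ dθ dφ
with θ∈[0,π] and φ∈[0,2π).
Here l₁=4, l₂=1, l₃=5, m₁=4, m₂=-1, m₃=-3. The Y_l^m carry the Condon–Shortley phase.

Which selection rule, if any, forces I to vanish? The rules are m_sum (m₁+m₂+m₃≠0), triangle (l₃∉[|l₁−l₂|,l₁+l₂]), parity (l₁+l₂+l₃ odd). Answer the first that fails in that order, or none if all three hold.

m₁+m₂+m₃ = 4 − 1 − 3 = 0  ✓
triangle: |4−1|=3 ≤ l₃=5 ≤ 4+1=5  ✓
parity: l₁+l₂+l₃ = 10 is even  ✓

none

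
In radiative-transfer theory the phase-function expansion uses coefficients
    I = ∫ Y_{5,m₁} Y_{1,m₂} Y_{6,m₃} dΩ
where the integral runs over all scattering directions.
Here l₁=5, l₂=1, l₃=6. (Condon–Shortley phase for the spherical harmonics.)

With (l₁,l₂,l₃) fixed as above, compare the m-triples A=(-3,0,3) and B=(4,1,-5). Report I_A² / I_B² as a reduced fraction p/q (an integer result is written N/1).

27/55

Same 5,1,6: normalisation and zero-m 3j drop out of the ratio.
A: Δ: 0! 10! 2! / 13! → 1/858; sum: t=0:+1/80640 = 1/80640; 3j²(5 1 6; -3 0 3) = Δ·Π!·Σ² = 9/286  (sign -1)
B: Δ: 0! 10! 2! / 13! → 1/858; sum: t=0:+1/725760 = 1/725760; 3j²(5 1 6; 4 1 -5) = Δ·Π!·Σ² = 5/78  (sign -1)
I_A²/I_B² = (9/286)/(5/78) = 27/55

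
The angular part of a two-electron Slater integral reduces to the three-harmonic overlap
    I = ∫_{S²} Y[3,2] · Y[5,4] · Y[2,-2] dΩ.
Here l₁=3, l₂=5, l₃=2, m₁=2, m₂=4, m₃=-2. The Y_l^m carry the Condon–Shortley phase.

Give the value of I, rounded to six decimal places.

m-sum = 2 + 4 − 2 = 4 ≠ 0 ⇒ I = 0

0.000000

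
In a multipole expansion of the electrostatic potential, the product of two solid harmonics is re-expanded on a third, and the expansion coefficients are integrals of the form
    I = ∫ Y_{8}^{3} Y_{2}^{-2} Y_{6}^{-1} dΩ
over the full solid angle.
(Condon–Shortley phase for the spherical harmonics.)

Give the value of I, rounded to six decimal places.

Checks pass: Σm=0; 16 even; l₃=6∈[6,10].
(2·8+1)(2·2+1)(2·6+1) = 1105
Δ: 4! 12! 0! / 17! → 1/30940
sum: t=2:+1/2073600 = 1/2073600
3j²(8 2 6; 0 0 0) = Δ·Π!·Σ² = 28/1105  (sign +1)
sum: t=0:+1/14515200 = 1/14515200
3j²(8 2 6; 3 -2 -1) = Δ·Π!·Σ² = 33/3094  (sign -1)
combine: 4πI² = 1105·28/1105·33/3094 = 66/221
take √, sign -1: I = -0.15415972

-0.154160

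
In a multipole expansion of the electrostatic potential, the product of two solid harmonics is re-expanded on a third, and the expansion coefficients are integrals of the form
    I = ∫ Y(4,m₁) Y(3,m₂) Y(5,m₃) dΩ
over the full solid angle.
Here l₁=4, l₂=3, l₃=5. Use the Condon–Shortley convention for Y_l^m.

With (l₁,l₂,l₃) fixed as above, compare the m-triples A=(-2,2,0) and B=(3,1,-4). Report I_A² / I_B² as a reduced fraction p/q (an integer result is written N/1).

800/49

Shared (l₁,l₂,l₃)=(4,3,5): N and (l;000)² cancel in I_A²/I_B².
A: Δ = 2!·6!·4!/13! = 1/180180; Racah Σ t=1..2: t=1:−1/2880 t=2:+1/576 = 1/720; ⇒ 3j(4 3 5; -2 2 0)² = 80/3003, sgn -1
B: Δ = 2!·6!·4!/13! = 1/180180; Racah Σ t=0..1: t=0:+1/5760 t=1:−1/4320 = -1/17280; ⇒ 3j(4 3 5; 3 1 -4)² = 7/4290, sgn +1
I_A²/I_B² = (80/3003)/(7/4290) = 800/49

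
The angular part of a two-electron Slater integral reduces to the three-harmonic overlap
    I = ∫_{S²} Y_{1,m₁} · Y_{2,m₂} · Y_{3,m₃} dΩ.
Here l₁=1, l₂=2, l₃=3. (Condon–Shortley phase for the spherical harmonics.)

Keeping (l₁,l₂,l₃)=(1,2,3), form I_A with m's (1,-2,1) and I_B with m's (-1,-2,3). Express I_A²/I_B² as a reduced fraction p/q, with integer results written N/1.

l's match ⇒ only the (l;m) 3-j factors differ between A and B.
A: triangle coeff Δ(1,2,3) = 1/105; Σ_t [0,0]: t=0:+1/48 = 1/48; (3j)²=1/105 [(1 2 3; 1 -2 1)], sign=+1
B: triangle coeff Δ(1,2,3) = 1/105; Σ_t [0,0]: t=0:+1/48 = 1/48; (3j)²=1/7 [(1 2 3; -1 -2 3)], sign=+1
I_A²/I_B² = (1/105)/(1/7) = 1/15

1/15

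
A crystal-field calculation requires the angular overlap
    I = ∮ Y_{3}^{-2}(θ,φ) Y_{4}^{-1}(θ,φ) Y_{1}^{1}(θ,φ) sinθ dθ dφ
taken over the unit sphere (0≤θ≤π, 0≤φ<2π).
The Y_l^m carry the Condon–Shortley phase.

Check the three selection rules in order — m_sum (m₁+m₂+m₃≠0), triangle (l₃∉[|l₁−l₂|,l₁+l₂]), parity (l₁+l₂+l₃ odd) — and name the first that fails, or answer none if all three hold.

m₁+m₂+m₃ = -2 − 1 + 1 = -2  ✗
triangle: |3−4|=1 ≤ l₃=1 ≤ 3+4=7
parity: l₁+l₂+l₃ = 8 is even

m_sum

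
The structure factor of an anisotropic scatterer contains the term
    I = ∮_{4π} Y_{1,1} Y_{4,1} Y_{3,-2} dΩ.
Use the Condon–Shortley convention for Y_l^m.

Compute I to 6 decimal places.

m-sum 0 ✓  L=8 even ✓  3≤3≤5 ✓
Π(2lᵢ+1) = 3×9×7 = 189
triangle coeff Δ(1,4,3) = 1/252
Σ_t [1,1]: t=1:−1/36 = -1/36
(3j)²=4/63 [(1 4 3; 0 0 0)], sign=+1
Σ_t [0,0]: t=0:+1/240 = 1/240
(3j)²=1/84 [(1 4 3; 1 1 -2)], sign=-1
⇒ 4πI² = 1/7
I = (-1)√(1/7/(4π)) = -0.10662181

-0.106622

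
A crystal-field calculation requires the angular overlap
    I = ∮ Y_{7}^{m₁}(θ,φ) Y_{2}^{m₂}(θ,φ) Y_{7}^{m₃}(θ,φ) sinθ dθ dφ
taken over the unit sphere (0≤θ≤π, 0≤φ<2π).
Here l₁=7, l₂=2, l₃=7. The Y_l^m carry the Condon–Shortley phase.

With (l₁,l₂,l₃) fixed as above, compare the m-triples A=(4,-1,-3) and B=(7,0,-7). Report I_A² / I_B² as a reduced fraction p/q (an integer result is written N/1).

Same 7,2,7: normalisation and zero-m 3j drop out of the ratio.
A: Δ: 2! 12! 2! / 17! → 1/185640; sum: t=0:+1/4354560 t=1:−1/14515200 = 1/6220800; 3j²(7 2 7; 4 -1 -3) = Δ·Π!·Σ² = 77/4420  (sign +1)
B: Δ: 2! 12! 2! / 17! → 1/185640; sum: t=0:+1/1916006400 = 1/1916006400; 3j²(7 2 7; 7 0 -7) = Δ·Π!·Σ² = 91/2040  (sign +1)
I_A²/I_B² = (77/4420)/(91/2040) = 66/169

66/169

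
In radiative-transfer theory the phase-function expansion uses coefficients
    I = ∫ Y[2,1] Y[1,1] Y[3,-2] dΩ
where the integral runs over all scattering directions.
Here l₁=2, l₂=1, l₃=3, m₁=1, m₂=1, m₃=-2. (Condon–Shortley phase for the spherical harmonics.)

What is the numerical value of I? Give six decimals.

0.261169

Rules hold: Σm=0, L=6 even, 1≤3≤3.
N = 5·3·7 = 105
Δ = 0!·4!·2!/7! = 1/105
Racah Σ t=0..0: t=0:+1/4 = 1/4
⇒ 3j(2 1 3; 0 0 0)² = 3/35, sgn -1
Racah Σ t=0..0: t=0:+1/12 = 1/12
⇒ 3j(2 1 3; 1 1 -2)² = 2/21, sgn -1
4πI² = N·(3j₀)²·(3jₘ)² = 6/7
I = +1·√(0.857143/4π) = 0.26116903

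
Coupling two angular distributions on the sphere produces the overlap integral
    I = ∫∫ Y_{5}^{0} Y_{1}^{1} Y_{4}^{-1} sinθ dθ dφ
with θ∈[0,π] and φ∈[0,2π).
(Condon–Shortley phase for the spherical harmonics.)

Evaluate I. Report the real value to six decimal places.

Rules hold: Σm=0, L=10 even, 4≤4≤6.
N = 11·3·9 = 297
Δ = 2!·8!·0!/11! = 1/495
Racah Σ t=1..1: t=1:−1/576 = -1/576
⇒ 3j(5 1 4; 0 0 0)² = 5/99, sgn -1
Racah Σ t=2..2: t=2:+1/1440 = 1/1440
⇒ 3j(5 1 4; 0 1 -1)² = 2/99, sgn -1
4πI² = N·(3j₀)²·(3jₘ)² = 10/33
I = +1·√(0.30303/4π) = 0.15528807

0.155288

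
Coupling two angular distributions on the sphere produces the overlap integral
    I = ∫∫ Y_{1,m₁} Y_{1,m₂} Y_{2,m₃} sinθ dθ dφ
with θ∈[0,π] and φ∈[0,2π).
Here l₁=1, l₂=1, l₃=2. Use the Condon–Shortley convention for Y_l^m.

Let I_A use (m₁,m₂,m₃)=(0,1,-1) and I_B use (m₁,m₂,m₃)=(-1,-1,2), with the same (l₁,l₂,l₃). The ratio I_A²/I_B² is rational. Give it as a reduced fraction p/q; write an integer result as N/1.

1/2

l's match ⇒ only the (l;m) 3-j factors differ between A and B.
A: triangle coeff Δ(1,1,2) = 1/30; Σ_t [0,0]: t=0:+1/2 = 1/2; (3j)²=1/10 [(1 1 2; 0 1 -1)], sign=-1
B: triangle coeff Δ(1,1,2) = 1/30; Σ_t [0,0]: t=0:+1/4 = 1/4; (3j)²=1/5 [(1 1 2; -1 -1 2)], sign=+1
I_A²/I_B² = (1/10)/(1/5) = 1/2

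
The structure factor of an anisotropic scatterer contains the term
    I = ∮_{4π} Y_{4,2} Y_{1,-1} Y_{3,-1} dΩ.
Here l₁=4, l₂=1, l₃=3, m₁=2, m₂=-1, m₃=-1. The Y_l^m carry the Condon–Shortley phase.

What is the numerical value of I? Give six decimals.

Checks pass: Σm=0; 8 even; l₃=3∈[3,5].
(2·4+1)(2·1+1)(2·3+1) = 189
Δ: 2! 6! 0! / 9! → 1/252
sum: t=1:−1/36 = -1/36
3j²(4 1 3; 0 0 0) = Δ·Π!·Σ² = 4/63  (sign +1)
sum: t=0:+1/96 = 1/96
3j²(4 1 3; 2 -1 -1) = Δ·Π!·Σ² = 5/84  (sign +1)
combine: 4πI² = 189·4/63·5/84 = 5/7
take √, sign +1: I = 0.23841361

0.238414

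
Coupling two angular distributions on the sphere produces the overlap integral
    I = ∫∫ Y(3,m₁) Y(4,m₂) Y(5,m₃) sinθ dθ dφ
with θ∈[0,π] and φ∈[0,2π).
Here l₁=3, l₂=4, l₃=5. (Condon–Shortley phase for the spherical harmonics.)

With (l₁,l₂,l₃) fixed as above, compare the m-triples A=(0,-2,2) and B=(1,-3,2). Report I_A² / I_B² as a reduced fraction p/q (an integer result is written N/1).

Same 3,4,5: normalisation and zero-m 3j drop out of the ratio.
A: Δ: 2! 4! 6! / 13! → 1/180180; sum: t=0:+1/576 t=1:−1/480 t=2:+1/8640 = -1/4320; 3j²(3 4 5; 0 -2 2) = Δ·Π!·Σ² = 1/2145  (sign +1)
B: Δ: 2! 4! 6! / 13! → 1/180180; sum: t=0:+1/960 t=1:−1/4320 = 7/8640; 3j²(3 4 5; 1 -3 2) = Δ·Π!·Σ² = 343/12870  (sign -1)
I_A²/I_B² = (1/2145)/(343/12870) = 6/343

6/343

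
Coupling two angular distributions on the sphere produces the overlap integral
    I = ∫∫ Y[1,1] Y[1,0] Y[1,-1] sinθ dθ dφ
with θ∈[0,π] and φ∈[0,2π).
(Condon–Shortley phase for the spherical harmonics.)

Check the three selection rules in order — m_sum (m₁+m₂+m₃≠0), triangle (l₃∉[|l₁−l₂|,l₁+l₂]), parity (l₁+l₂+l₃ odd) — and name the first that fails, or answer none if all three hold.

parity

Σmᵢ = 0  ✓
l₃∈[|l₁−l₂|,l₁+l₂]=[0,2], have l₃=1  ✓
Σlᵢ = 3 ⇒ odd  ✗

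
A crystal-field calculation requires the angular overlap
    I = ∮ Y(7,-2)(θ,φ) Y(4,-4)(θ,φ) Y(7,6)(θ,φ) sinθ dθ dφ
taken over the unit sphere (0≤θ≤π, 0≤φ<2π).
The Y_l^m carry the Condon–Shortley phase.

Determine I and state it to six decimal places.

0.082491

Checks pass: Σm=0; 18 even; l₃=7∈[3,11].
(2·7+1)(2·4+1)(2·7+1) = 2025
Δ: 4! 10! 4! / 19! → 1/58198140
sum: t=0:+1/17418240 t=1:−1/622080 t=2:+1/230400 t=3:−1/622080 t=4:+1/17418240 = 1/806400
3j²(7 4 7; 0 0 0) = Δ·Π!·Σ² = 2268/230945  (sign -1)
sum: t=0:+1/209018880 = 1/209018880
3j²(7 4 7; -2 -4 6) = Δ·Π!·Σ² = 25/5814  (sign -1)
combine: 4πI² = 2025·2268/230945·25/5814 = 1275750/14919047
take √, sign +1: I = 0.08249114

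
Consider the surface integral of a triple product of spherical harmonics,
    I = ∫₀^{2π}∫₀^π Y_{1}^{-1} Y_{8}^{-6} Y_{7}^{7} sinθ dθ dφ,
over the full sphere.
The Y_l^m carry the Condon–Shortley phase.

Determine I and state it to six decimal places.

0.030597

Rules hold: Σm=0, L=16 even, 7≤7≤9.
N = 3·17·15 = 765
Δ = 2!·0!·14!/17! = 1/2040
Racah Σ t=1..1: t=1:−1/25401600 = -1/25401600
⇒ 3j(1 8 7; 0 0 0)² = 8/255, sgn +1
Racah Σ t=2..2: t=2:+1/174356582400 = 1/174356582400
⇒ 3j(1 8 7; -1 -6 7)² = 1/2040, sgn +1
4πI² = N·(3j₀)²·(3jₘ)² = 1/85
I = +1·√(0.0117647/4π) = 0.03059748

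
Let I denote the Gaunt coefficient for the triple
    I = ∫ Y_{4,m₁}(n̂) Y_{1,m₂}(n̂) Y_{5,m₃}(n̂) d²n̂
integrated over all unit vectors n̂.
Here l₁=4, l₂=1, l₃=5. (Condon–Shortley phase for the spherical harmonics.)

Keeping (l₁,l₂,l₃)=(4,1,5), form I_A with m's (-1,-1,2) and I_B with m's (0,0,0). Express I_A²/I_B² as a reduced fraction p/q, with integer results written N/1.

Shared (l₁,l₂,l₃)=(4,1,5): N and (l;000)² cancel in I_A²/I_B².
A: Δ = 0!·8!·2!/11! = 1/495; Racah Σ t=0..0: t=0:+1/1440 = 1/1440; ⇒ 3j(4 1 5; -1 -1 2)² = 7/165, sgn -1
B: Δ = 0!·8!·2!/11! = 1/495; Racah Σ t=0..0: t=0:+1/576 = 1/576; ⇒ 3j(4 1 5; 0 0 0)² = 5/99, sgn -1
I_A²/I_B² = (7/165)/(5/99) = 21/25

21/25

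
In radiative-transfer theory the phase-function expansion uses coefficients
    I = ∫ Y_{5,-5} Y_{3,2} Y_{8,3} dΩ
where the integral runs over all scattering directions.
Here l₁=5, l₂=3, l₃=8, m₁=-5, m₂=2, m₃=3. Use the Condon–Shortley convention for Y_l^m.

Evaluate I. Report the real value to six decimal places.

m-sum 0 ✓  L=16 even ✓  2≤8≤8 ✓
Π(2lᵢ+1) = 11×7×17 = 1309
triangle coeff Δ(5,3,8) = 1/136136
Σ_t [0,0]: t=0:+1/518400 = 1/518400
(3j)²=56/2431 [(5 3 8; 0 0 0)], sign=+1
Σ_t [0,0]: t=0:+1/435456000 = 1/435456000
(3j)²=1/12376 [(5 3 8; -5 2 3)], sign=-1
⇒ 4πI² = 7/2873
I = (-1)√(7/2873/(4π)) = -0.01392439

-0.013924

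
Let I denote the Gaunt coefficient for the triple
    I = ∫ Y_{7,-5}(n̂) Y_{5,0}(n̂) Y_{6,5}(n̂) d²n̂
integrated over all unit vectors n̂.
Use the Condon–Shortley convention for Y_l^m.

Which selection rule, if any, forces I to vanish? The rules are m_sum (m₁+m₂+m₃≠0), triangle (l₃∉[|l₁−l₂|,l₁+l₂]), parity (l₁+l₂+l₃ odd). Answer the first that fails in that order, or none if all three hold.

none

azimuthal sum: -5 + 0 + 5 = 0  ✓
2 ≤ 6 ≤ 12 (triangle on l)  ✓
L = 7 + 5 + 6 = 18 (even)  ✓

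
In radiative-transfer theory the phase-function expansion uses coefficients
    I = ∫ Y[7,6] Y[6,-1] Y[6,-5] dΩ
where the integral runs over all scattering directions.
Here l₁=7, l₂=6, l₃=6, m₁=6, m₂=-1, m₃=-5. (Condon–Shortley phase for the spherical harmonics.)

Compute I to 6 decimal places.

Σlᵢ=19 odd — θ-integrand is odd under cosθ→−cosθ; I=0

0.000000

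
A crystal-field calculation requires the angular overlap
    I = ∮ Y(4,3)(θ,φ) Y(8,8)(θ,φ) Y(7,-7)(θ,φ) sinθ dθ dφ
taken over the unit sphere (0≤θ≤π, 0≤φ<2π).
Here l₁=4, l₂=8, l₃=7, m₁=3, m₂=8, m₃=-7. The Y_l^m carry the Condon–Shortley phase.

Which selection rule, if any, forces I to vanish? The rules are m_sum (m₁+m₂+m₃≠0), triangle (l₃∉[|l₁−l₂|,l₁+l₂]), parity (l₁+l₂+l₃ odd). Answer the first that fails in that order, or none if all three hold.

azimuthal sum: 3 + 8 − 7 = 4  ✗
4 ≤ 7 ≤ 12 (triangle on l)
L = 4 + 8 + 7 = 19 (odd)

m_sum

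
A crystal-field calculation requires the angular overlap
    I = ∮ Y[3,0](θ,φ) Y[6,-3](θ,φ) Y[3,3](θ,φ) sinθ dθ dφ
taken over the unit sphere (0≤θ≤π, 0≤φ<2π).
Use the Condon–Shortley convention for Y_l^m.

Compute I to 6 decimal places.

-0.108647

Rules hold: Σm=0, L=12 even, 3≤3≤9.
N = 7·13·7 = 637
Δ = 6!·0!·6!/13! = 1/12012
Racah Σ t=3..3: t=3:−1/1296 = -1/1296
⇒ 3j(3 6 3; 0 0 0)² = 100/3003, sgn +1
Racah Σ t=3..3: t=3:−1/25920 = -1/25920
⇒ 3j(3 6 3; 0 -3 3)² = 1/143, sgn -1
4πI² = N·(3j₀)²·(3jₘ)² = 700/4719
I = -1·√(0.148337/4π) = -0.10864734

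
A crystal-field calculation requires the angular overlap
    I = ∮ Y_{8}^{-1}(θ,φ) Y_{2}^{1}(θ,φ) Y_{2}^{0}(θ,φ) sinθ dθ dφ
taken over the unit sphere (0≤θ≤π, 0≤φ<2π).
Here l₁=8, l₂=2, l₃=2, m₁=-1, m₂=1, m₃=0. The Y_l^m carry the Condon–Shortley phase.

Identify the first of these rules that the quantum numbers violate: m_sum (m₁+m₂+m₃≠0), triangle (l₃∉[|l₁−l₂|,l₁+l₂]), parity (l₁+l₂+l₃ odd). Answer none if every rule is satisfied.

m₁+m₂+m₃ = -1 + 1 + 0 = 0  ✓
triangle: |8−2|=6 ≤ l₃=2 ≤ 8+2=10  ✗
parity: l₁+l₂+l₃ = 12 is even

triangle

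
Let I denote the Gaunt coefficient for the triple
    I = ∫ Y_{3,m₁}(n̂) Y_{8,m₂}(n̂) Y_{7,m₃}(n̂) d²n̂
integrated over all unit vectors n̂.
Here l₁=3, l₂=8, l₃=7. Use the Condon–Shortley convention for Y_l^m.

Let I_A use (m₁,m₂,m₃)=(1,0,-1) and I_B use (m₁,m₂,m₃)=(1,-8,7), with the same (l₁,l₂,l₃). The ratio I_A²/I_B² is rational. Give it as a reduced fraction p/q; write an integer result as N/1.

27/11830

Shared (l₁,l₂,l₃)=(3,8,7): N and (l;000)² cancel in I_A²/I_B².
A: Δ = 4!·2!·12!/19! = 1/5290740; Racah Σ t=0..2: t=0:+1/46448640 t=1:−1/3628800 t=2:+1/4147200 = -1/77414400; ⇒ 3j(3 8 7; 1 0 -1)² = 3/41990, sgn -1
B: Δ = 4!·2!·12!/19! = 1/5290740; Racah Σ t=0..0: t=0:+1/22992076800 = 1/22992076800; ⇒ 3j(3 8 7; 1 -8 7)² = 91/2907, sgn +1
I_A²/I_B² = (3/41990)/(91/2907) = 27/11830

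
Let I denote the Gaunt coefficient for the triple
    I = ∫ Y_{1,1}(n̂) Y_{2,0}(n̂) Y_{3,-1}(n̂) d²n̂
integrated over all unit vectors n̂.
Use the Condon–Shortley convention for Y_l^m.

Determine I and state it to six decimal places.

-0.202301

Rules hold: Σm=0, L=6 even, 1≤3≤3.
N = 3·5·7 = 105
Δ = 0!·2!·4!/7! = 1/105
Racah Σ t=0..0: t=0:+1/4 = 1/4
⇒ 3j(1 2 3; 0 0 0)² = 3/35, sgn -1
Racah Σ t=0..0: t=0:+1/8 = 1/8
⇒ 3j(1 2 3; 1 0 -1)² = 2/35, sgn +1
4πI² = N·(3j₀)²·(3jₘ)² = 18/35
I = -1·√(0.514286/4π) = -0.20230066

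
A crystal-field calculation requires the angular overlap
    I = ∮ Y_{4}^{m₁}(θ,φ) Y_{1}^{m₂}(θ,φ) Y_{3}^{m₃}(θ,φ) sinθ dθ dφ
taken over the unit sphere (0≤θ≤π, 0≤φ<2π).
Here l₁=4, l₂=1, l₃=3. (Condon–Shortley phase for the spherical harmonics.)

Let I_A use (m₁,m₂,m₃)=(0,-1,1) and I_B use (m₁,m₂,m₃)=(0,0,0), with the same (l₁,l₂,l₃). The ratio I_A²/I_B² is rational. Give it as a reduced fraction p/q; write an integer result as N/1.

3/8

l's match ⇒ only the (l;m) 3-j factors differ between A and B.
A: triangle coeff Δ(4,1,3) = 1/252; Σ_t [0,0]: t=0:+1/96 = 1/96; (3j)²=1/42 [(4 1 3; 0 -1 1)], sign=+1
B: triangle coeff Δ(4,1,3) = 1/252; Σ_t [1,1]: t=1:−1/36 = -1/36; (3j)²=4/63 [(4 1 3; 0 0 0)], sign=+1
I_A²/I_B² = (1/42)/(4/63) = 3/8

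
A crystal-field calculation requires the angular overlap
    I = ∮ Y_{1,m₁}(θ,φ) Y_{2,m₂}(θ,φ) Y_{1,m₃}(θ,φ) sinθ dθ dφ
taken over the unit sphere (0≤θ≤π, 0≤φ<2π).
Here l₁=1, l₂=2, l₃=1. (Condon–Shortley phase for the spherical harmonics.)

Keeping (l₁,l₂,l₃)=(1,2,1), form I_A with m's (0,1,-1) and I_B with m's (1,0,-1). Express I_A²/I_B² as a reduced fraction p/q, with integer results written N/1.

Same 1,2,1: normalisation and zero-m 3j drop out of the ratio.
A: Δ: 2! 0! 2! / 5! → 1/30; sum: t=1:−1/2 = -1/2; 3j²(1 2 1; 0 1 -1) = Δ·Π!·Σ² = 1/10  (sign -1)
B: Δ: 2! 0! 2! / 5! → 1/30; sum: t=0:+1/4 = 1/4; 3j²(1 2 1; 1 0 -1) = Δ·Π!·Σ² = 1/30  (sign +1)
I_A²/I_B² = (1/10)/(1/30) = 3/1

3/1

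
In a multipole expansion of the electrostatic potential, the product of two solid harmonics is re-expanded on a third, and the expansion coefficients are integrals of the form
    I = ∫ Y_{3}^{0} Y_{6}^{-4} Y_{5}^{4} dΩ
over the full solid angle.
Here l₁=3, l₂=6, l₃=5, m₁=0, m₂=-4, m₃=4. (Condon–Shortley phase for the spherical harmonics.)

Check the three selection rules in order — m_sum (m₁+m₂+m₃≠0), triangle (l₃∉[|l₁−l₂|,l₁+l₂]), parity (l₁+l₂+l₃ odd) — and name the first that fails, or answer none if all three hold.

Σmᵢ = 0  ✓
l₃∈[|l₁−l₂|,l₁+l₂]=[3,9], have l₃=5  ✓
Σlᵢ = 14 ⇒ even  ✓

none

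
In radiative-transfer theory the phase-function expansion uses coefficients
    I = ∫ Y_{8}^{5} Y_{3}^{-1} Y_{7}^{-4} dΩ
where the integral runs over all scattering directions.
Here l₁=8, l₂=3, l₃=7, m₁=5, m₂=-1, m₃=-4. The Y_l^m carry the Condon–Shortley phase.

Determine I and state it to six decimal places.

Checks pass: Σm=0; 18 even; l₃=7∈[5,11].
(2·8+1)(2·3+1)(2·7+1) = 1785
Δ: 4! 12! 2! / 19! → 1/5290740
sum: t=1:−1/7257600 t=2:+1/2073600 t=3:−1/7257600 = 1/4838400
3j²(8 3 7; 0 0 0) = Δ·Π!·Σ² = 252/20995  (sign -1)
sum: t=0:+1/104509440 t=1:−1/43545600 t=2:+1/319334400 = -59/5748019200
3j²(8 3 7; 5 -1 -4) = Δ·Π!·Σ² = 3481/406980  (sign +1)
combine: 4πI² = 1785·252/20995·3481/406980 = 73101/398905
take √, sign -1: I = -0.12075969

-0.120760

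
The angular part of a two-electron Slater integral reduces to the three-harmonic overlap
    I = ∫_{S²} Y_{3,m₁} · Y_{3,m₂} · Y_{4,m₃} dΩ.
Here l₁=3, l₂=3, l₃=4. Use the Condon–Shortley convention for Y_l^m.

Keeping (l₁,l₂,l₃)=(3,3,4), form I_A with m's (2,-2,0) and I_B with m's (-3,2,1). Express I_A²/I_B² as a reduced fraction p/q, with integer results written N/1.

49/30

Shared (l₁,l₂,l₃)=(3,3,4): N and (l;000)² cancel in I_A²/I_B².
A: Δ = 2!·4!·4!/11! = 1/34650; Racah Σ t=0..1: t=0:+1/72 t=1:−1/576 = 7/576; ⇒ 3j(3 3 4; 2 -2 0)² = 7/198, sgn +1
B: Δ = 2!·4!·4!/11! = 1/34650; Racah Σ t=2..2: t=2:+1/288 = 1/288; ⇒ 3j(3 3 4; -3 2 1)² = 5/231, sgn -1
I_A²/I_B² = (7/198)/(5/231) = 49/30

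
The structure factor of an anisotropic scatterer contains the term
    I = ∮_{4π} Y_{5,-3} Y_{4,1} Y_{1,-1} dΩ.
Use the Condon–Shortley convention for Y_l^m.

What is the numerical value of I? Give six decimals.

m-sum = -3 + 1 − 1 = -3 ≠ 0 ⇒ I = 0

0.000000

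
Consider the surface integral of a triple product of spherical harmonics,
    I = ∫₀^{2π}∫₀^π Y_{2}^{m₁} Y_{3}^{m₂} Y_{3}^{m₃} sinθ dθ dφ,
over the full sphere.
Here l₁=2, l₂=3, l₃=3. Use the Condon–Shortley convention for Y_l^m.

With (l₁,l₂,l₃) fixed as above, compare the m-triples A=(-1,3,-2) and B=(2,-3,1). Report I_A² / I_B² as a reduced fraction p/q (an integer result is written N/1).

l's match ⇒ only the (l;m) 3-j factors differ between A and B.
A: triangle coeff Δ(2,3,3) = 1/3780; Σ_t [2,2]: t=2:+1/48 = 1/48; (3j)²=5/84 [(2 3 3; -1 3 -2)], sign=-1
B: triangle coeff Δ(2,3,3) = 1/3780; Σ_t [0,0]: t=0:+1/96 = 1/96; (3j)²=1/42 [(2 3 3; 2 -3 1)], sign=+1
I_A²/I_B² = (5/84)/(1/42) = 5/2

5/2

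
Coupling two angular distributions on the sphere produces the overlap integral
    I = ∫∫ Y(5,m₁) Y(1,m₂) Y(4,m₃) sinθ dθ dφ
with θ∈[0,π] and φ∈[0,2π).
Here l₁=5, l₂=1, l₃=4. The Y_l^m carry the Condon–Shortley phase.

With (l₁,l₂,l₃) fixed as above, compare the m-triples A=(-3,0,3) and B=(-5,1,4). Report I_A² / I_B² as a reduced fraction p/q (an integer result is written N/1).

16/45

Shared (l₁,l₂,l₃)=(5,1,4): N and (l;000)² cancel in I_A²/I_B².
A: Δ = 2!·8!·0!/11! = 1/495; Racah Σ t=1..1: t=1:−1/5040 = -1/5040; ⇒ 3j(5 1 4; -3 0 3)² = 16/495, sgn +1
B: Δ = 2!·8!·0!/11! = 1/495; Racah Σ t=2..2: t=2:+1/80640 = 1/80640; ⇒ 3j(5 1 4; -5 1 4)² = 1/11, sgn +1
I_A²/I_B² = (16/495)/(1/11) = 16/45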